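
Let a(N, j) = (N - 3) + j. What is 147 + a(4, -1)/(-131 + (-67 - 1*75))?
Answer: 147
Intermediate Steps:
a(N, j) = -3 + N + j (a(N, j) = (-3 + N) + j = -3 + N + j)
147 + a(4, -1)/(-131 + (-67 - 1*75)) = 147 + (-3 + 4 - 1)/(-131 + (-67 - 1*75)) = 147 + 0/(-131 + (-67 - 75)) = 147 + 0/(-131 - 142) = 147 + 0/(-273) = 147 - 1/273*0 = 147 + 0 = 147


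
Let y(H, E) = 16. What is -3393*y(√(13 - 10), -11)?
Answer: -54288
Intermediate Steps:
-3393*y(√(13 - 10), -11) = -3393*16 = -54288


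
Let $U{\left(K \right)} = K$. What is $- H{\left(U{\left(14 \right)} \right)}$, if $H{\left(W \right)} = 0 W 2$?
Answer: $0$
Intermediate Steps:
$H{\left(W \right)} = 0$ ($H{\left(W \right)} = 0 \cdot 2 = 0$)
$- H{\left(U{\left(14 \right)} \right)} = \left(-1\right) 0 = 0$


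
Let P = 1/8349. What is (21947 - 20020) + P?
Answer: 16088524/8349 ≈ 1927.0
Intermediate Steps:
P = 1/8349 ≈ 0.00011977
(21947 - 20020) + P = (21947 - 20020) + 1/8349 = 1927 + 1/8349 = 16088524/8349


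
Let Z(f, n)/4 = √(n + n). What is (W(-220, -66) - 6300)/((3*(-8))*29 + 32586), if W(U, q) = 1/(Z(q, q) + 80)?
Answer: (-50400*√33 + 503999*I)/(255120*(√33 - 10*I)) ≈ -0.19755 - 1.693e-7*I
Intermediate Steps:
Z(f, n) = 4*√2*√n (Z(f, n) = 4*√(n + n) = 4*√(2*n) = 4*(√2*√n) = 4*√2*√n)
W(U, q) = 1/(80 + 4*√2*√q) (W(U, q) = 1/(4*√2*√q + 80) = 1/(80 + 4*√2*√q))
(W(-220, -66) - 6300)/((3*(-8))*29 + 32586) = (1/(4*(20 + √2*√(-66))) - 6300)/((3*(-8))*29 + 32586) = (1/(4*(20 + √2*(I*√66))) - 6300)/(-24*29 + 32586) = (1/(4*(20 + 2*I*√33)) - 6300)/(-696 + 32586) = (-6300 + 1/(4*(20 + 2*I*√33)))/31890 = (-6300 + 1/(4*(20 + 2*I*√33)))*(1/31890) = -210/1063 + 1/(127560*(20 + 2*I*√33))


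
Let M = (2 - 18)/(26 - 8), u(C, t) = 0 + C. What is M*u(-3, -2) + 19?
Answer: 65/3 ≈ 21.667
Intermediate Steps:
u(C, t) = C
M = -8/9 (M = -16/18 = -16*1/18 = -8/9 ≈ -0.88889)
M*u(-3, -2) + 19 = -8/9*(-3) + 19 = 8/3 + 19 = 65/3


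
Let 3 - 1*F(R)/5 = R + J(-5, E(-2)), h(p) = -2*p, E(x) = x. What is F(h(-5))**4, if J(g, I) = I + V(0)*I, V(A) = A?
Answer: 390625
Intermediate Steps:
J(g, I) = I (J(g, I) = I + 0*I = I + 0 = I)
F(R) = 25 - 5*R (F(R) = 15 - 5*(R - 2) = 15 - 5*(-2 + R) = 15 + (10 - 5*R) = 25 - 5*R)
F(h(-5))**4 = (25 - (-10)*(-5))**4 = (25 - 5*10)**4 = (25 - 50)**4 = (-25)**4 = 390625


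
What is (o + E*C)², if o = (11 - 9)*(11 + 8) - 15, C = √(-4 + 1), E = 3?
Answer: 502 + 138*I*√3 ≈ 502.0 + 239.02*I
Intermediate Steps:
C = I*√3 (C = √(-3) = I*√3 ≈ 1.732*I)
o = 23 (o = 2*19 - 15 = 38 - 15 = 23)
(o + E*C)² = (23 + 3*(I*√3))² = (23 + 3*I*√3)²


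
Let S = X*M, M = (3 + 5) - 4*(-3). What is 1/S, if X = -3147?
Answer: -1/62940 ≈ -1.5888e-5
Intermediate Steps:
M = 20 (M = 8 + 12 = 20)
S = -62940 (S = -3147*20 = -62940)
1/S = 1/(-62940) = -1/62940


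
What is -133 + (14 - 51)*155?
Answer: -5868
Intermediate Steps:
-133 + (14 - 51)*155 = -133 - 37*155 = -133 - 5735 = -5868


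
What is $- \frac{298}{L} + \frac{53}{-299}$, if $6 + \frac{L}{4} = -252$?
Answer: $\frac{17203}{154284} \approx 0.1115$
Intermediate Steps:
$L = -1032$ ($L = -24 + 4 \left(-252\right) = -24 - 1008 = -1032$)
$- \frac{298}{L} + \frac{53}{-299} = - \frac{298}{-1032} + \frac{53}{-299} = \left(-298\right) \left(- \frac{1}{1032}\right) + 53 \left(- \frac{1}{299}\right) = \frac{149}{516} - \frac{53}{299} = \frac{17203}{154284}$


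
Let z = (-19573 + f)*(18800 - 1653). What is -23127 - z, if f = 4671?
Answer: 255501467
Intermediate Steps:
z = -255524594 (z = (-19573 + 4671)*(18800 - 1653) = -14902*17147 = -255524594)
-23127 - z = -23127 - 1*(-255524594) = -23127 + 255524594 = 255501467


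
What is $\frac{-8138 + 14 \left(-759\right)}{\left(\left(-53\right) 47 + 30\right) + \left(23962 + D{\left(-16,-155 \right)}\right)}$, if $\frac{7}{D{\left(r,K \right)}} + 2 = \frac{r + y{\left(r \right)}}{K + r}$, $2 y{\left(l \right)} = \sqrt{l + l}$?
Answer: $\frac{37528 \left(- \sqrt{2} + 163 i\right)}{9 \left(- 778681 i + 4778 \sqrt{2}\right)} \approx -0.87285 + 1.2934 \cdot 10^{-6} i$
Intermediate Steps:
$y{\left(l \right)} = \frac{\sqrt{2} \sqrt{l}}{2}$ ($y{\left(l \right)} = \frac{\sqrt{l + l}}{2} = \frac{\sqrt{2 l}}{2} = \frac{\sqrt{2} \sqrt{l}}{2}$)
$D{\left(r,K \right)} = \frac{7}{-2 + \frac{r + \frac{\sqrt{2} \sqrt{r}}{2}}{K + r}}$
$\frac{-8138 + 14 \left(-759\right)}{\left(\left(-53\right) 47 + 30\right) + \left(23962 + D{\left(-16,-155 \right)}\right)} = \frac{-8138 + 14 \left(-759\right)}{\left(\left(-53\right) 47 + 30\right) + \left(23962 + \frac{14 \left(\left(-1\right) \left(-155\right) - -16\right)}{2 \left(-16\right) + 4 \left(-155\right) - \sqrt{2} \sqrt{-16}}\right)} = \frac{-8138 - 10626}{\left(-2491 + 30\right) + \left(23962 + \frac{14 \left(155 + 16\right)}{-32 - 620 - \sqrt{2} \cdot 4 i}\right)} = - \frac{18764}{-2461 + \left(23962 + 14 \frac{1}{-32 - 620 - 4 i \sqrt{2}} \cdot 171\right)} = - \frac{18764}{-2461 + \left(23962 + 14 \frac{1}{-652 - 4 i \sqrt{2}} \cdot 171\right)} = - \frac{18764}{-2461 + \left(23962 + \frac{2394}{-652 - 4 i \sqrt{2}}\right)} = - \frac{18764}{21501 + \frac{2394}{-652 - 4 i \sqrt{2}}}$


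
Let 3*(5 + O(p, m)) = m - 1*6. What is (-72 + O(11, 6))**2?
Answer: 5929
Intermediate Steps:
O(p, m) = -7 + m/3 (O(p, m) = -5 + (m - 1*6)/3 = -5 + (m - 6)/3 = -5 + (-6 + m)/3 = -5 + (-2 + m/3) = -7 + m/3)
(-72 + O(11, 6))**2 = (-72 + (-7 + (1/3)*6))**2 = (-72 + (-7 + 2))**2 = (-72 - 5)**2 = (-77)**2 = 5929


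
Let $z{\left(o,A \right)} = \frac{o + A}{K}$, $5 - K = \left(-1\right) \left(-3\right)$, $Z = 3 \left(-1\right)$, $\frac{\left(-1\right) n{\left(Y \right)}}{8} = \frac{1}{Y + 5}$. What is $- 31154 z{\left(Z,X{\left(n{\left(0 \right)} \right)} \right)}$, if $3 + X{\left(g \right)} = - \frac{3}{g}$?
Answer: $\frac{514041}{8} \approx 64255.0$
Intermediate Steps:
$n{\left(Y \right)} = - \frac{8}{5 + Y}$ ($n{\left(Y \right)} = - \frac{8}{Y + 5} = - \frac{8}{5 + Y}$)
$Z = -3$
$K = 2$ ($K = 5 - \left(-1\right) \left(-3\right) = 5 - 3 = 2$)
$X{\left(g \right)} = -3 - \frac{3}{g}$
$z{\left(o,A \right)} = \frac{A}{2} + \frac{o}{2}$ ($z{\left(o,A \right)} = \frac{o + A}{2} = \left(A + o\right) \frac{1}{2} = \frac{A}{2} + \frac{o}{2}$)
$- 31154 z{\left(Z,X{\left(n{\left(0 \right)} \right)} \right)} = - 31154 \left(\frac{-3 - \frac{3}{\left(-8\right) \frac{1}{5 + 0}}}{2} + \frac{1}{2} \left(-3\right)\right) = - 31154 \left(\frac{-3 - \frac{3}{\left(-8\right) \frac{1}{5}}}{2} - \frac{3}{2}\right) = - 31154 \left(\frac{-3 - \frac{3}{- \frac{8}{5}}}{2} - \frac{3}{2}\right) = - 31154 \left(\frac{-3 - - \frac{15}{8}}{2} - \frac{3}{2}\right) = - 31154 \left(\frac{-3 + \frac{15}{8}}{2} - \frac{3}{2}\right) = - 31154 \left(\frac{1}{2} \left(- \frac{9}{8}\right) - \frac{3}{2}\right) = - 31154 \left(- \frac{9}{16} - \frac{3}{2}\right) = \left(-31154\right) \left(- \frac{33}{16}\right) = \frac{514041}{8}$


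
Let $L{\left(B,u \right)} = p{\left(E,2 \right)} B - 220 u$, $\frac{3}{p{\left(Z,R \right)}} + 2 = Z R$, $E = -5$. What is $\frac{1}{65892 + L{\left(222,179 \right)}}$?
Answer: $\frac{2}{52913} \approx 3.7798 \cdot 10^{-5}$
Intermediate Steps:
$p{\left(Z,R \right)} = \frac{3}{-2 + R Z}$ ($p{\left(Z,R \right)} = \frac{3}{-2 + Z R} = \frac{3}{-2 + R Z}$)
$L{\left(B,u \right)} = - 220 u - \frac{B}{4}$ ($L{\left(B,u \right)} = \frac{3}{-2 + 2 \left(-5\right)} B - 220 u = \frac{3}{-2 - 10} B - 220 u = \frac{3}{-12} B - 220 u = 3 \left(- \frac{1}{12}\right) B - 220 u = - \frac{B}{4} - 220 u = - 220 u - \frac{B}{4}$)
$\frac{1}{65892 + L{\left(222,179 \right)}} = \frac{1}{65892 - \frac{78871}{2}} = \frac{1}{\frac{52913}{2}} = \frac{2}{52913}$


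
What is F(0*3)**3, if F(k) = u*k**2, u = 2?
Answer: 0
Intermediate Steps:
F(k) = 2*k**2
F(0*3)**3 = (2*(0*3)**2)**3 = (2*0**2)**3 = (2*0)**3 = 0**3 = 0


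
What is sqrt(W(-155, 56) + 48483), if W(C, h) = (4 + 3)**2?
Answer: 2*sqrt(12133) ≈ 220.30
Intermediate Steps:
W(C, h) = 49 (W(C, h) = 7**2 = 49)
sqrt(W(-155, 56) + 48483) = sqrt(49 + 48483) = sqrt(48532) = 2*sqrt(12133)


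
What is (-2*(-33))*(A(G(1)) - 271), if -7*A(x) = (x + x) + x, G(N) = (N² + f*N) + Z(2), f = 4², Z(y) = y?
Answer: -128964/7 ≈ -18423.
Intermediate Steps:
f = 16
G(N) = 2 + N² + 16*N (G(N) = (N² + 16*N) + 2 = 2 + N² + 16*N)
A(x) = -3*x/7 (A(x) = -((x + x) + x)/7 = -(2*x + x)/7 = -3*x/7)
(-2*(-33))*(A(G(1)) - 271) = (-2*(-33))*(-3*(2 + 1² + 16*1)/7 - 271) = 66*(-3*(2 + 1 + 16)/7 - 271) = 66*(-3/7*19 - 271) = 66*(-57/7 - 271) = 66*(-1954/7) = -128964/7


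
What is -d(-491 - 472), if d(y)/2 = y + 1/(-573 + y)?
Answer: 1479169/768 ≈ 1926.0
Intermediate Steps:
d(y) = 2*y + 2/(-573 + y) (d(y) = 2*(y + 1/(-573 + y)) = 2*y + 2/(-573 + y))
-d(-491 - 472) = -2*(1 + (-491 - 472)² - 573*(-491 - 472))/(-573 + (-491 - 472)) = -2*(1 + (-963)² - 573*(-963))/(-573 - 963) = -2*(1 + 927369 + 551799)/(-1536) = -2*(-1)*1479169/1536 = -1*(-1479169/768) = 1479169/768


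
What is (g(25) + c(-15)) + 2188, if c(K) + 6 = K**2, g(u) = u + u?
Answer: 2457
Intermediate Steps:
g(u) = 2*u
c(K) = -6 + K**2
(g(25) + c(-15)) + 2188 = (2*25 + (-6 + (-15)**2)) + 2188 = (50 + (-6 + 225)) + 2188 = (50 + 219) + 2188 = 269 + 2188 = 2457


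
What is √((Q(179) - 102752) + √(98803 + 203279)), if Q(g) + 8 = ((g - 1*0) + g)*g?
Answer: √(-38678 + √302082) ≈ 195.26*I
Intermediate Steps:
Q(g) = -8 + 2*g² (Q(g) = -8 + ((g - 1*0) + g)*g = -8 + ((g + 0) + g)*g = -8 + (g + g)*g = -8 + (2*g)*g = -8 + 2*g²)
√((Q(179) - 102752) + √(98803 + 203279)) = √(((-8 + 2*179²) - 102752) + √(98803 + 203279)) = √(((-8 + 2*32041) - 102752) + √302082) = √(((-8 + 64082) - 102752) + √302082) = √((64074 - 102752) + √302082) = √(-38678 + √302082)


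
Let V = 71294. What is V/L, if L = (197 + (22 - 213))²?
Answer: 35647/18 ≈ 1980.4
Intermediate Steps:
L = 36 (L = (197 - 191)² = 6² = 36)
V/L = 71294/36 = 71294*(1/36) = 35647/18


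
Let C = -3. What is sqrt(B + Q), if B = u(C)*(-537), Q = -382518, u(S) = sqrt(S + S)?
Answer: sqrt(-382518 - 537*I*sqrt(6)) ≈ 1.063 - 618.48*I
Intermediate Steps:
u(S) = sqrt(2)*sqrt(S) (u(S) = sqrt(2*S) = sqrt(2)*sqrt(S))
B = -537*I*sqrt(6) (B = (sqrt(2)*sqrt(-3))*(-537) = (sqrt(2)*(I*sqrt(3)))*(-537) = (I*sqrt(6))*(-537) = -537*I*sqrt(6) ≈ -1315.4*I)
sqrt(B + Q) = sqrt(-537*I*sqrt(6) - 382518) = sqrt(-382518 - 537*I*sqrt(6))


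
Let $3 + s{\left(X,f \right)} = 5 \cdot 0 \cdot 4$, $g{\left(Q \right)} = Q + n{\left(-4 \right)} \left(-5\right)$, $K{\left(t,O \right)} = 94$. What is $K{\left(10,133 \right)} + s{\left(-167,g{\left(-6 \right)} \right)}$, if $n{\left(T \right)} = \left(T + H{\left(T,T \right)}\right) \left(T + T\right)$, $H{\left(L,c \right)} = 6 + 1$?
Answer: $91$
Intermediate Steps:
$H{\left(L,c \right)} = 7$
$n{\left(T \right)} = 2 T \left(7 + T\right)$ ($n{\left(T \right)} = \left(T + 7\right) \left(T + T\right) = \left(7 + T\right) 2 T = 2 T \left(7 + T\right)$)
$g{\left(Q \right)} = 120 + Q$ ($g{\left(Q \right)} = Q + 2 \left(-4\right) \left(7 - 4\right) \left(-5\right) = Q + 2 \left(-4\right) 3 \left(-5\right) = Q - -120 = Q + 120 = 120 + Q$)
$s{\left(X,f \right)} = -3$ ($s{\left(X,f \right)} = -3 + 5 \cdot 0 \cdot 4 = -3 + 0 \cdot 4 = -3 + 0 = -3$)
$K{\left(10,133 \right)} + s{\left(-167,g{\left(-6 \right)} \right)} = 94 - 3 = 91$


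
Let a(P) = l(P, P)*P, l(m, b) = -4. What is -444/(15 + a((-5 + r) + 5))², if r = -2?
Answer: -444/529 ≈ -0.83932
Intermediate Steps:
a(P) = -4*P
-444/(15 + a((-5 + r) + 5))² = -444/(15 - 4*((-5 - 2) + 5))² = -444/(15 - 4*(-7 + 5))² = -444/(15 - 4*(-2))² = -444/(15 + 8)² = -444/(23²) = -444/529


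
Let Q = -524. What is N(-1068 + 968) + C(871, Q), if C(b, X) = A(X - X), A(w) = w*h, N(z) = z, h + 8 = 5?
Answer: -100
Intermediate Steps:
h = -3 (h = -8 + 5 = -3)
A(w) = -3*w (A(w) = w*(-3) = -3*w)
C(b, X) = 0 (C(b, X) = -3*(X - X) = -3*0 = 0)
N(-1068 + 968) + C(871, Q) = (-1068 + 968) + 0 = -100 + 0 = -100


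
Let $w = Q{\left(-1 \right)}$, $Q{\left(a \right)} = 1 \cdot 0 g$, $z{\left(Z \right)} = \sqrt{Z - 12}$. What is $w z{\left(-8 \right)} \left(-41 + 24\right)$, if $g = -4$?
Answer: $0$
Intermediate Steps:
$z{\left(Z \right)} = \sqrt{-12 + Z}$
$Q{\left(a \right)} = 0$ ($Q{\left(a \right)} = 1 \cdot 0 \left(-4\right) = 0 \left(-4\right) = 0$)
$w = 0$
$w z{\left(-8 \right)} \left(-41 + 24\right) = 0 \sqrt{-12 - 8} \left(-41 + 24\right) = 0 \sqrt{-20} \left(-17\right) = 0 \cdot 2 i \sqrt{5} \left(-17\right) = 0 \left(-17\right) = 0$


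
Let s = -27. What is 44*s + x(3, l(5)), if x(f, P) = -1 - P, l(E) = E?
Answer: -1194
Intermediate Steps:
44*s + x(3, l(5)) = 44*(-27) + (-1 - 1*5) = -1188 + (-1 - 5) = -1188 - 6 = -1194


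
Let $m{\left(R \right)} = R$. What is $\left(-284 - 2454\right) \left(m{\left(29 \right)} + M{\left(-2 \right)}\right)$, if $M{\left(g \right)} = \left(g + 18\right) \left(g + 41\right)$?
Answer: $-1787914$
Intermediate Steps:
$M{\left(g \right)} = \left(18 + g\right) \left(41 + g\right)$
$\left(-284 - 2454\right) \left(m{\left(29 \right)} + M{\left(-2 \right)}\right) = \left(-284 - 2454\right) \left(29 + \left(738 + \left(-2\right)^{2} + 59 \left(-2\right)\right)\right) = \left(-284 - 2454\right) \left(29 + \left(738 + 4 - 118\right)\right) = \left(-284 - 2454\right) \left(29 + 624\right) = \left(-2738\right) 653 = -1787914$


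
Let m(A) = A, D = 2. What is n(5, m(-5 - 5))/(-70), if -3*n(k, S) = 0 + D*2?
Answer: 2/105 ≈ 0.019048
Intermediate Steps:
n(k, S) = -4/3 (n(k, S) = -(0 + 2*2)/3 = -(0 + 4)/3 = -⅓*4 = -4/3)
n(5, m(-5 - 5))/(-70) = -4/3/(-70) = -4/3*(-1/70) = 2/105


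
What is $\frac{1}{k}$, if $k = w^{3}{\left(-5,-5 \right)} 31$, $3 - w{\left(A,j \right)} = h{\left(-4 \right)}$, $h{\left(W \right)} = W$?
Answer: $\frac{1}{10633} \approx 9.4047 \cdot 10^{-5}$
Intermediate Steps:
$w{\left(A,j \right)} = 7$ ($w{\left(A,j \right)} = 3 - -4 = 3 + 4 = 7$)
$k = 10633$ ($k = 7^{3} \cdot 31 = 343 \cdot 31 = 10633$)
$\frac{1}{k} = \frac{1}{10633}$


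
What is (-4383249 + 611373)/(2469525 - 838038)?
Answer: -1257292/543829 ≈ -2.3119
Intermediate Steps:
(-4383249 + 611373)/(2469525 - 838038) = -3771876/1631487 = -3771876*1/1631487 = -1257292/543829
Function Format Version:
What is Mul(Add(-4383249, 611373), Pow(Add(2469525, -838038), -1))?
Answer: Rational(-1257292, 543829) ≈ -2.3119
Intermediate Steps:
Mul(Add(-4383249, 611373), Pow(Add(2469525, -838038), -1)) = Mul(-3771876, Pow(1631487, -1)) = Mul(-3771876, Rational(1, 1631487)) = Rational(-1257292, 543829)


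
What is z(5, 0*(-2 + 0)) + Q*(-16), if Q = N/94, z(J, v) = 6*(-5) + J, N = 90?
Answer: -1895/47 ≈ -40.319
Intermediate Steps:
z(J, v) = -30 + J
Q = 45/47 (Q = 90/94 = 90*(1/94) = 45/47 ≈ 0.95745)
z(5, 0*(-2 + 0)) + Q*(-16) = (-30 + 5) + (45/47)*(-16) = -25 - 720/47 = -1895/47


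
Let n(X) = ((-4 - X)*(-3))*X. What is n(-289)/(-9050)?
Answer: -49419/1810 ≈ -27.303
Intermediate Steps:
n(X) = X*(12 + 3*X) (n(X) = (12 + 3*X)*X = X*(12 + 3*X))
n(-289)/(-9050) = (3*(-289)*(4 - 289))/(-9050) = (3*(-289)*(-285))*(-1/9050) = 247095*(-1/9050) = -49419/1810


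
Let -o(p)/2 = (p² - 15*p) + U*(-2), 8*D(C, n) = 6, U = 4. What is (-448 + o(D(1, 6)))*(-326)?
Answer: 535455/4 ≈ 1.3386e+5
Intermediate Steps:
D(C, n) = ¾ (D(C, n) = (⅛)*6 = ¾)
o(p) = 16 - 2*p² + 30*p (o(p) = -2*((p² - 15*p) + 4*(-2)) = -2*((p² - 15*p) - 8) = -2*(-8 + p² - 15*p) = 16 - 2*p² + 30*p)
(-448 + o(D(1, 6)))*(-326) = (-448 + (16 - 2*(¾)² + 30*(¾)))*(-326) = (-448 + (16 - 2*9/16 + 45/2))*(-326) = (-448 + (16 - 9/8 + 45/2))*(-326) = (-448 + 299/8)*(-326) = -3285/8*(-326) = 535455/4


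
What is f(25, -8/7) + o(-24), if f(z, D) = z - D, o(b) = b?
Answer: 15/7 ≈ 2.1429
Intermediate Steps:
f(25, -8/7) + o(-24) = (25 - (-8)/7) - 24 = (25 - 1*(-8/7)) - 24 = (25 + 8/7) - 24 = 183/7 - 24 = 15/7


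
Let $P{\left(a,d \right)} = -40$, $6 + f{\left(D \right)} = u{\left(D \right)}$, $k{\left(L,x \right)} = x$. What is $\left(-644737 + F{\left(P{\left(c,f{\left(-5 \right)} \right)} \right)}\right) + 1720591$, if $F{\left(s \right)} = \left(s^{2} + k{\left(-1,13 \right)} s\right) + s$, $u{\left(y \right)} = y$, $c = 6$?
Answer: $1076894$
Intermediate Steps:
$f{\left(D \right)} = -6 + D$
$F{\left(s \right)} = s^{2} + 14 s$ ($F{\left(s \right)} = \left(s^{2} + 13 s\right) + s = s^{2} + 14 s$)
$\left(-644737 + F{\left(P{\left(c,f{\left(-5 \right)} \right)} \right)}\right) + 1720591 = \left(-644737 - 40 \left(14 - 40\right)\right) + 1720591 = \left(-644737 - -1040\right) + 1720591 = \left(-644737 + 1040\right) + 1720591 = -643697 + 1720591 = 1076894$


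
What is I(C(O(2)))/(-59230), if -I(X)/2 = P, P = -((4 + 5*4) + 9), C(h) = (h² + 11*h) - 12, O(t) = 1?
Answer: -33/29615 ≈ -0.0011143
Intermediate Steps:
C(h) = -12 + h² + 11*h
P = -33 (P = -((4 + 20) + 9) = -(24 + 9) = -1*33 = -33)
I(X) = 66 (I(X) = -2*(-33) = 66)
I(C(O(2)))/(-59230) = 66/(-59230) = 66*(-1/59230) = -33/29615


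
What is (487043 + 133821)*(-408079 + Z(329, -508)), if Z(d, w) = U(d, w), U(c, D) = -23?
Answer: -253375840128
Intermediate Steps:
Z(d, w) = -23
(487043 + 133821)*(-408079 + Z(329, -508)) = (487043 + 133821)*(-408079 - 23) = 620864*(-408102) = -253375840128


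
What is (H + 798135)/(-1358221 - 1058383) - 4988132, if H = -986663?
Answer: -3013584888800/604151 ≈ -4.9881e+6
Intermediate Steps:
(H + 798135)/(-1358221 - 1058383) - 4988132 = (-986663 + 798135)/(-1358221 - 1058383) - 4988132 = -188528/(-2416604) - 4988132 = -188528*(-1/2416604) - 4988132 = 47132/604151 - 4988132 = -3013584888800/604151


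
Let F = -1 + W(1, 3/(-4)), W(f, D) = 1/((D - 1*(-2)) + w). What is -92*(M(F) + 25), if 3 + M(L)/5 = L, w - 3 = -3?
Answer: -828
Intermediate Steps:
w = 0 (w = 3 - 3 = 0)
W(f, D) = 1/(2 + D) (W(f, D) = 1/((D - 1*(-2)) + 0) = 1/((D + 2) + 0) = 1/((2 + D) + 0) = 1/(2 + D))
F = -⅕ (F = -1 + 1/(2 + 3/(-4)) = -1 + 1/(2 + 3*(-¼)) = -1 + 1/(2 - ¾) = -1 + 1/(5/4) = -1 + ⅘ = -⅕ ≈ -0.20000)
M(L) = -15 + 5*L
-92*(M(F) + 25) = -92*((-15 + 5*(-⅕)) + 25) = -92*((-15 - 1) + 25) = -92*(-16 + 25) = -92*9 = -828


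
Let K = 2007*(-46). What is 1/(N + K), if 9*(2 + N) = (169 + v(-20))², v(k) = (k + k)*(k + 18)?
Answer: -1/85435 ≈ -1.1705e-5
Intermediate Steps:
v(k) = 2*k*(18 + k) (v(k) = (2*k)*(18 + k) = 2*k*(18 + k))
K = -92322
N = 6887 (N = -2 + (169 + 2*(-20)*(18 - 20))²/9 = -2 + (169 + 2*(-20)*(-2))²/9 = -2 + (169 + 80)²/9 = -2 + (⅑)*249² = -2 + (⅑)*62001 = -2 + 6889 = 6887)
1/(N + K) = 1/(6887 - 92322) = 1/(-85435) = -1/85435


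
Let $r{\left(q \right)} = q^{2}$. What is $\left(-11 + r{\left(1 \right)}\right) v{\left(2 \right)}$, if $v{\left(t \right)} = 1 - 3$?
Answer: $20$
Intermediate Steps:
$v{\left(t \right)} = -2$
$\left(-11 + r{\left(1 \right)}\right) v{\left(2 \right)} = \left(-11 + 1^{2}\right) \left(-2\right) = \left(-11 + 1\right) \left(-2\right) = \left(-10\right) \left(-2\right) = 20$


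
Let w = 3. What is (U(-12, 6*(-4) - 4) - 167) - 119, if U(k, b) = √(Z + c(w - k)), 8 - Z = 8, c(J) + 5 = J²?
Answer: -286 + 2*√55 ≈ -271.17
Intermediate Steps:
c(J) = -5 + J²
Z = 0 (Z = 8 - 1*8 = 8 - 8 = 0)
U(k, b) = √(-5 + (3 - k)²) (U(k, b) = √(0 + (-5 + (3 - k)²)) = √(-5 + (3 - k)²))
(U(-12, 6*(-4) - 4) - 167) - 119 = (√(-5 + (-3 - 12)²) - 167) - 119 = (√(-5 + (-15)²) - 167) - 119 = (√(-5 + 225) - 167) - 119 = (√220 - 167) - 119 = (2*√55 - 167) - 119 = (-167 + 2*√55) - 119 = -286 + 2*√55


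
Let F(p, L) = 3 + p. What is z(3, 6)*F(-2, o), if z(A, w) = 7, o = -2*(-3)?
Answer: 7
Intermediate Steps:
o = 6
z(3, 6)*F(-2, o) = 7*(3 - 2) = 7*1 = 7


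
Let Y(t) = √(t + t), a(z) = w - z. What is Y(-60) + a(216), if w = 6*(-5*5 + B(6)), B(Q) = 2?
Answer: -354 + 2*I*√30 ≈ -354.0 + 10.954*I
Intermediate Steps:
w = -138 (w = 6*(-5*5 + 2) = 6*(-25 + 2) = 6*(-23) = -138)
a(z) = -138 - z
Y(t) = √2*√t (Y(t) = √(2*t) = √2*√t)
Y(-60) + a(216) = √2*√(-60) + (-138 - 1*216) = √2*(2*I*√15) + (-138 - 216) = 2*I*√30 - 354 = -354 + 2*I*√30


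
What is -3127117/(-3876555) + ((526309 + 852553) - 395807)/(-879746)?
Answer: -1059798103243/3410383755030 ≈ -0.31076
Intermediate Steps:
-3127117/(-3876555) + ((526309 + 852553) - 395807)/(-879746) = -3127117*(-1/3876555) + (1378862 - 395807)*(-1/879746) = 3127117/3876555 + 983055*(-1/879746) = 3127117/3876555 - 983055/879746 = -1059798103243/3410383755030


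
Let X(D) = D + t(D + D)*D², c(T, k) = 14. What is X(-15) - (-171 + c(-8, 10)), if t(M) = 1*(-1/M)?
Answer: 299/2 ≈ 149.50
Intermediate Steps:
t(M) = -1/M
X(D) = D/2 (X(D) = D + (-1/(D + D))*D² = D + (-1/(2*D))*D² = D - D/2 = D/2)
X(-15) - (-171 + c(-8, 10)) = (½)*(-15) - (-171 + 14) = -15/2 - 1*(-157) = -15/2 + 157 = 299/2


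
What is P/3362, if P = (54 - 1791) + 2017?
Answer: 140/1681 ≈ 0.083284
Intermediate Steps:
P = 280 (P = -1737 + 2017 = 280)
P/3362 = 280/3362 = 280*(1/3362) = 140/1681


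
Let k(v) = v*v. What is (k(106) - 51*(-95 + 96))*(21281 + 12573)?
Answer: 378656990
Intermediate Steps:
k(v) = v²
(k(106) - 51*(-95 + 96))*(21281 + 12573) = (106² - 51*(-95 + 96))*(21281 + 12573) = (11236 - 51*1)*33854 = (11236 - 51)*33854 = 11185*33854 = 378656990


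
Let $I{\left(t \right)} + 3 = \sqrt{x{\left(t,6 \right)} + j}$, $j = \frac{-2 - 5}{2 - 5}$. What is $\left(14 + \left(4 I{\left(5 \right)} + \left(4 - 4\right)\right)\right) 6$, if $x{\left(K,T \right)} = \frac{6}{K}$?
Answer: $12 + \frac{8 \sqrt{795}}{5} \approx 57.113$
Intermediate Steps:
$j = \frac{7}{3}$ ($j = - \frac{7}{-3} = \left(-7\right) \left(- \frac{1}{3}\right) = \frac{7}{3} \approx 2.3333$)
$I{\left(t \right)} = -3 + \sqrt{\frac{7}{3} + \frac{6}{t}}$ ($I{\left(t \right)} = -3 + \sqrt{\frac{6}{t} + \frac{7}{3}} = -3 + \sqrt{\frac{7}{3} + \frac{6}{t}}$)
$\left(14 + \left(4 I{\left(5 \right)} + \left(4 - 4\right)\right)\right) 6 = \left(14 + \left(4 \left(-3 + \frac{\sqrt{21 + \frac{54}{5}}}{3}\right) + \left(4 - 4\right)\right)\right) 6 = \left(14 + \left(4 \left(-3 + \frac{\sqrt{21 + 54 \cdot \frac{1}{5}}}{3}\right) + 0\right)\right) 6 = \left(14 + \left(4 \left(-3 + \frac{\sqrt{21 + \frac{54}{5}}}{3}\right) + 0\right)\right) 6 = \left(14 + \left(4 \left(-3 + \frac{\sqrt{\frac{159}{5}}}{3}\right) + 0\right)\right) 6 = \left(14 + \left(4 \left(-3 + \frac{\frac{1}{5} \sqrt{795}}{3}\right) + 0\right)\right) 6 = \left(14 + \left(4 \left(-3 + \frac{\sqrt{795}}{15}\right) + 0\right)\right) 6 = \left(14 + \left(\left(-12 + \frac{4 \sqrt{795}}{15}\right) + 0\right)\right) 6 = \left(14 - \left(12 - \frac{4 \sqrt{795}}{15}\right)\right) 6 = \left(2 + \frac{4 \sqrt{795}}{15}\right) 6 = 12 + \frac{8 \sqrt{795}}{5}$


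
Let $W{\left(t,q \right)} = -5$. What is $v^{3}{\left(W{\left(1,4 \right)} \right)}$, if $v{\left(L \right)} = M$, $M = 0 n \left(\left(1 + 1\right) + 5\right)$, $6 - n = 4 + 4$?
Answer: $0$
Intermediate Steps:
$n = -2$ ($n = 6 - \left(4 + 4\right) = 6 - 8 = -2$)
$M = 0$ ($M = 0 \left(-2\right) \left(\left(1 + 1\right) + 5\right) = 0 \left(2 + 5\right) = 0 \cdot 7 = 0$)
$v{\left(L \right)} = 0$
$v^{3}{\left(W{\left(1,4 \right)} \right)} = 0^{3} = 0$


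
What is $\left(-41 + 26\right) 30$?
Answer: $-450$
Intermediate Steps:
$\left(-41 + 26\right) 30 = \left(-15\right) 30 = -450$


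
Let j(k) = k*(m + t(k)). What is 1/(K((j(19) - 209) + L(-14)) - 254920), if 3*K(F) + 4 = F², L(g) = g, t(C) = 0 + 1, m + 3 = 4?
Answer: -1/243513 ≈ -4.1066e-6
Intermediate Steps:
m = 1 (m = -3 + 4 = 1)
t(C) = 1
j(k) = 2*k (j(k) = k*(1 + 1) = k*2 = 2*k)
K(F) = -4/3 + F²/3
1/(K((j(19) - 209) + L(-14)) - 254920) = 1/((-4/3 + ((2*19 - 209) - 14)²/3) - 254920) = 1/((-4/3 + ((38 - 209) - 14)²/3) - 254920) = 1/((-4/3 + (-171 - 14)²/3) - 254920) = 1/((-4/3 + (⅓)*(-185)²) - 254920) = 1/((-4/3 + (⅓)*34225) - 254920) = 1/((-4/3 + 34225/3) - 254920) = 1/(11407 - 254920) = 1/(-243513) = -1/243513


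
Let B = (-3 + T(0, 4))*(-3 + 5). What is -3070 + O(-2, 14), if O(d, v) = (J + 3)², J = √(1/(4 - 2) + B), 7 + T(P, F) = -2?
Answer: -6169/2 + 3*I*√94 ≈ -3084.5 + 29.086*I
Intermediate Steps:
T(P, F) = -9 (T(P, F) = -7 - 2 = -9)
B = -24 (B = (-3 - 9)*(-3 + 5) = -12*2 = -24)
J = I*√94/2 (J = √(1/(4 - 2) - 24) = √(1/2 - 24) = √(½ - 24) = √(-47/2) = I*√94/2 ≈ 4.8477*I)
O(d, v) = (3 + I*√94/2)² (O(d, v) = (I*√94/2 + 3)² = (3 + I*√94/2)²)
-3070 + O(-2, 14) = -3070 + (6 + I*√94)²/4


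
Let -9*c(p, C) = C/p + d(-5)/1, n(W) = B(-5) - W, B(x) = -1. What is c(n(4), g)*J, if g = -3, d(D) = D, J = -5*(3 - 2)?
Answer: -22/9 ≈ -2.4444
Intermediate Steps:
J = -5 (J = -5*1 = -5)
n(W) = -1 - W
c(p, C) = 5/9 - C/(9*p) (c(p, C) = -(C/p - 5/1)/9 = -(C/p - 5*1)/9 = -(C/p - 5)/9 = -(-5 + C/p)/9 = 5/9 - C/(9*p))
c(n(4), g)*J = ((-1*(-3) + 5*(-1 - 1*4))/(9*(-1 - 1*4)))*(-5) = ((3 + 5*(-1 - 4))/(9*(-1 - 4)))*(-5) = ((⅑)*(3 + 5*(-5))/(-5))*(-5) = ((⅑)*(-⅕)*(3 - 25))*(-5) = ((⅑)*(-⅕)*(-22))*(-5) = (22/45)*(-5) = -22/9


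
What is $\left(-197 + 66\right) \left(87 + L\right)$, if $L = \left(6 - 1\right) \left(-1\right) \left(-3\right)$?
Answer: $-13362$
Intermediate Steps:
$L = 15$ ($L = 5 \left(-1\right) \left(-3\right) = \left(-5\right) \left(-3\right) = 15$)
$\left(-197 + 66\right) \left(87 + L\right) = \left(-197 + 66\right) \left(87 + 15\right) = \left(-131\right) 102 = -13362$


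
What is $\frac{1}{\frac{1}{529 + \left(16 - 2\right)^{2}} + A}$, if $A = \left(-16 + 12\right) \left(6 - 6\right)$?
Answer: $725$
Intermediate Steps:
$A = 0$ ($A = - 4 \left(6 - 6\right) = \left(-4\right) 0 = 0$)
$\frac{1}{\frac{1}{529 + \left(16 - 2\right)^{2}} + A} = \frac{1}{\frac{1}{529 + \left(16 - 2\right)^{2}} + 0} = \frac{1}{\frac{1}{529 + 14^{2}} + 0} = \frac{1}{\frac{1}{529 + 196} + 0} = \frac{1}{\frac{1}{725} + 0} = \frac{1}{\frac{1}{725}} = 725$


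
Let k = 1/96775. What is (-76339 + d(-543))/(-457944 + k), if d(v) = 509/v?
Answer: 4011574010150/24064419115257 ≈ 0.16670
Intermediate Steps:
k = 1/96775 ≈ 1.0333e-5
(-76339 + d(-543))/(-457944 + k) = (-76339 + 509/(-543))/(-457944 + 1/96775) = (-76339 + 509*(-1/543))/(-44317530599/96775) = (-76339 - 509/543)*(-96775/44317530599) = -41452586/543*(-96775/44317530599) = 4011574010150/24064419115257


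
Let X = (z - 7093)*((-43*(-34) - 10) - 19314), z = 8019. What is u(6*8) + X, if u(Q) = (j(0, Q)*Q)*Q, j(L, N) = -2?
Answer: -16544820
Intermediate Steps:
X = -16540212 (X = (8019 - 7093)*((-43*(-34) - 10) - 19314) = 926*((1462 - 10) - 19314) = 926*(1452 - 19314) = 926*(-17862) = -16540212)
u(Q) = -2*Q**2 (u(Q) = (-2*Q)*Q = -2*Q**2)
u(6*8) + X = -2*(6*8)**2 - 16540212 = -2*48**2 - 16540212 = -2*2304 - 16540212 = -4608 - 16540212 = -16544820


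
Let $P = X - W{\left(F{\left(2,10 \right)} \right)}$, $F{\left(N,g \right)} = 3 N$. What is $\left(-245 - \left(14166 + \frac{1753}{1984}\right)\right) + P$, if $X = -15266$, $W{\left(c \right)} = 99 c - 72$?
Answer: $- \frac{59916569}{1984} \approx -30200.0$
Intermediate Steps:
$W{\left(c \right)} = -72 + 99 c$
$P = -15788$ ($P = -15266 - \left(-72 + 99 \cdot 3 \cdot 2\right) = -15266 - \left(-72 + 99 \cdot 6\right) = -15266 - \left(-72 + 594\right) = -15266 - 522 = -15788$)
$\left(-245 - \left(14166 + \frac{1753}{1984}\right)\right) + P = \left(-245 - \left(14166 + \frac{1753}{1984}\right)\right) - 15788 = \left(-245 - \frac{28107097}{1984}\right) - 15788 = - \frac{28593177}{1984} - 15788 = - \frac{59916569}{1984}$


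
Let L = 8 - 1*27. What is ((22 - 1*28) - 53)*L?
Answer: 1121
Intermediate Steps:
L = -19 (L = 8 - 27 = -19)
((22 - 1*28) - 53)*L = ((22 - 1*28) - 53)*(-19) = ((22 - 28) - 53)*(-19) = (-6 - 53)*(-19) = -59*(-19) = 1121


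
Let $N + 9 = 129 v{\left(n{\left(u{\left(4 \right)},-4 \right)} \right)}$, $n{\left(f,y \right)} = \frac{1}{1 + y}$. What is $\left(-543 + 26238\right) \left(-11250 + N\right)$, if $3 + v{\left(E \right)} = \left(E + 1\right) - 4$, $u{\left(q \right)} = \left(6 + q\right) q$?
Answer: $-310292820$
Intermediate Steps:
$u{\left(q \right)} = q \left(6 + q\right)$
$v{\left(E \right)} = -6 + E$ ($v{\left(E \right)} = -3 + \left(\left(E + 1\right) - 4\right) = -3 + \left(\left(1 + E\right) - 4\right) = -3 + \left(-3 + E\right) = -6 + E$)
$N = -826$ ($N = -9 + 129 \left(-6 + \frac{1}{1 - 4}\right) = -9 + 129 \left(-6 + \frac{1}{-3}\right) = -9 + 129 \left(-6 - \frac{1}{3}\right) = -9 + 129 \left(- \frac{19}{3}\right) = -9 - 817 = -826$)
$\left(-543 + 26238\right) \left(-11250 + N\right) = \left(-543 + 26238\right) \left(-11250 - 826\right) = 25695 \left(-12076\right) = -310292820$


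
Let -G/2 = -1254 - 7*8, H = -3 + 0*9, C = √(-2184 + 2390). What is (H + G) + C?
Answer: 2617 + √206 ≈ 2631.4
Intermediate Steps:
C = √206 ≈ 14.353
H = -3 (H = -3 + 0 = -3)
G = 2620 (G = -2*(-1254 - 7*8) = -2*(-1254 - 1*56) = -2*(-1254 - 56) = -2*(-1310) = 2620)
(H + G) + C = (-3 + 2620) + √206 = 2617 + √206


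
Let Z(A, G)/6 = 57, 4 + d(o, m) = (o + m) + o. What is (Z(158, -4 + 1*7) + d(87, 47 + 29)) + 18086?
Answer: 18674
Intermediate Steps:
d(o, m) = -4 + m + 2*o (d(o, m) = -4 + ((o + m) + o) = -4 + ((m + o) + o) = -4 + (m + 2*o) = -4 + m + 2*o)
Z(A, G) = 342 (Z(A, G) = 6*57 = 342)
(Z(158, -4 + 1*7) + d(87, 47 + 29)) + 18086 = (342 + (-4 + (47 + 29) + 2*87)) + 18086 = (342 + (-4 + 76 + 174)) + 18086 = (342 + 246) + 18086 = 588 + 18086 = 18674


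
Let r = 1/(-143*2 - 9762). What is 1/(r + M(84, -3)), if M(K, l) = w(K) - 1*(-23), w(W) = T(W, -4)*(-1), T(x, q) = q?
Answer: 10048/271295 ≈ 0.037037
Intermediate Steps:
w(W) = 4 (w(W) = -4*(-1) = 4)
M(K, l) = 27 (M(K, l) = 4 - 1*(-23) = 4 + 23 = 27)
r = -1/10048 (r = 1/(-286 - 9762) = 1/(-10048) = -1/10048 ≈ -9.9522e-5)
1/(r + M(84, -3)) = 1/(-1/10048 + 27) = 1/(271295/10048) = 10048/271295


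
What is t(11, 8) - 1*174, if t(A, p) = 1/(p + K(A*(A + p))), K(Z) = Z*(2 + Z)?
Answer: -7674617/44107 ≈ -174.00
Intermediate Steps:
t(A, p) = 1/(p + A*(2 + A*(A + p))*(A + p)) (t(A, p) = 1/(p + (A*(A + p))*(2 + A*(A + p))) = 1/(p + A*(2 + A*(A + p))*(A + p)))
t(11, 8) - 1*174 = 1/(8 + 11*(2 + 11*(11 + 8))*(11 + 8)) - 1*174 = 1/(8 + 11*(2 + 11*19)*19) - 174 = 1/(8 + 11*(2 + 209)*19) - 174 = 1/(8 + 11*211*19) - 174 = 1/(8 + 44099) - 174 = 1/44107 - 174 = -7674617/44107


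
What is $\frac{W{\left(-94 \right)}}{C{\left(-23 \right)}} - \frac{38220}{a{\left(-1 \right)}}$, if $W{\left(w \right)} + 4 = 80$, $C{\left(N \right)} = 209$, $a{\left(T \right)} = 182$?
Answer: $- \frac{2306}{11} \approx -209.64$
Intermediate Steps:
$W{\left(w \right)} = 76$ ($W{\left(w \right)} = -4 + 80 = 76$)
$\frac{W{\left(-94 \right)}}{C{\left(-23 \right)}} - \frac{38220}{a{\left(-1 \right)}} = \frac{76}{209} - \frac{38220}{182} = 76 \cdot \frac{1}{209} - 210 = \frac{4}{11} - 210 = - \frac{2306}{11}$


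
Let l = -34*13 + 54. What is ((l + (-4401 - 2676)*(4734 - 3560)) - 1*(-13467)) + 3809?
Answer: -8291510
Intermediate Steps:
l = -388 (l = -442 + 54 = -388)
((l + (-4401 - 2676)*(4734 - 3560)) - 1*(-13467)) + 3809 = ((-388 + (-4401 - 2676)*(4734 - 3560)) - 1*(-13467)) + 3809 = ((-388 - 7077*1174) + 13467) + 3809 = ((-388 - 8308398) + 13467) + 3809 = (-8308786 + 13467) + 3809 = -8295319 + 3809 = -8291510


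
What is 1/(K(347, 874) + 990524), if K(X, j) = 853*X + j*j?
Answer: 1/2050391 ≈ 4.8771e-7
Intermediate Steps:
K(X, j) = j**2 + 853*X (K(X, j) = 853*X + j**2 = j**2 + 853*X)
1/(K(347, 874) + 990524) = 1/((874**2 + 853*347) + 990524) = 1/((763876 + 295991) + 990524) = 1/(1059867 + 990524) = 1/2050391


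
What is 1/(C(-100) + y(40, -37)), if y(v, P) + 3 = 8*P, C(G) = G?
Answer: -1/399 ≈ -0.0025063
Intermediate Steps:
y(v, P) = -3 + 8*P
1/(C(-100) + y(40, -37)) = 1/(-100 + (-3 + 8*(-37))) = 1/(-100 + (-3 - 296)) = 1/(-100 - 299) = 1/(-399) = -1/399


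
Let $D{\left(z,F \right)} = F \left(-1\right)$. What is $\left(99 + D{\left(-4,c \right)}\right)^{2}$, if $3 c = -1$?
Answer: $\frac{88804}{9} \approx 9867.1$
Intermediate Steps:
$c = - \frac{1}{3}$ ($c = \frac{1}{3} \left(-1\right) = - \frac{1}{3} \approx -0.33333$)
$D{\left(z,F \right)} = - F$
$\left(99 + D{\left(-4,c \right)}\right)^{2} = \left(99 - - \frac{1}{3}\right)^{2} = \left(99 + \frac{1}{3}\right)^{2} = \left(\frac{298}{3}\right)^{2} = \frac{88804}{9}$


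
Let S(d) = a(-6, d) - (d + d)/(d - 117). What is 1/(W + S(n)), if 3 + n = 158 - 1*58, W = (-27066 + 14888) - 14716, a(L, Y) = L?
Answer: -10/268903 ≈ -3.7188e-5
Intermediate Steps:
W = -26894 (W = -12178 - 14716 = -26894)
n = 97 (n = -3 + (158 - 1*58) = -3 + (158 - 58) = -3 + 100 = 97)
S(d) = -6 - 2*d/(-117 + d) (S(d) = -6 - (d + d)/(d - 117) = -6 - 2*d/(-117 + d))
1/(W + S(n)) = 1/(-26894 + 2*(351 - 4*97)/(-117 + 97)) = 1/(-26894 + 2*(351 - 388)/(-20)) = 1/(-26894 + 2*(-1/20)*(-37)) = 1/(-26894 + 37/10) = 1/(-268903/10) = -10/268903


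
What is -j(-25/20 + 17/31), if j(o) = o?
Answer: 87/124 ≈ 0.70161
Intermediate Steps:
-j(-25/20 + 17/31) = -(-25/20 + 17/31) = -(-25*1/20 + 17*(1/31)) = -(-5/4 + 17/31) = -1*(-87/124) = 87/124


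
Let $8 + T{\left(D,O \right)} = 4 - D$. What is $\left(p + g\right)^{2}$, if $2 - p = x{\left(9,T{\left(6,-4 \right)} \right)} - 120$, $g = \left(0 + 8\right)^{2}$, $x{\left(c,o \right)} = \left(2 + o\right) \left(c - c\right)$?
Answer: $34596$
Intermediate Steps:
$T{\left(D,O \right)} = -4 - D$ ($T{\left(D,O \right)} = -8 - \left(-4 + D\right) = -4 - D$)
$x{\left(c,o \right)} = 0$ ($x{\left(c,o \right)} = \left(2 + o\right) 0 = 0$)
$g = 64$ ($g = 8^{2} = 64$)
$p = 122$ ($p = 2 - \left(0 - 120\right) = 2 - -120 = 2 + 120 = 122$)
$\left(p + g\right)^{2} = \left(122 + 64\right)^{2} = 186^{2} = 34596$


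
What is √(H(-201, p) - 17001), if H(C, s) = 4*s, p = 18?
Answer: 9*I*√209 ≈ 130.11*I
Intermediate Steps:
√(H(-201, p) - 17001) = √(4*18 - 17001) = √(72 - 17001) = √(-16929) = 9*I*√209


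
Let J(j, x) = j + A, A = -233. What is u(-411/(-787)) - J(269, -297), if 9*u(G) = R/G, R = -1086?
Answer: -329282/1233 ≈ -267.06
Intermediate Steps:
J(j, x) = -233 + j (J(j, x) = j - 233 = -233 + j)
u(G) = -362/(3*G) (u(G) = (-1086/G)/9 = -362/(3*G))
u(-411/(-787)) - J(269, -297) = -362/(3*((-411/(-787)))) - (-233 + 269) = -362/(3*((-411*(-1/787)))) - 1*36 = -362/(3*411/787) - 36 = -362/3*787/411 - 36 = -284894/1233 - 36 = -329282/1233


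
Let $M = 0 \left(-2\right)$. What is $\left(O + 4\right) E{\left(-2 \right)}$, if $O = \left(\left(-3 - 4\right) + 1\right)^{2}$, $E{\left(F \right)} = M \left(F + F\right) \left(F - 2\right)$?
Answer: $0$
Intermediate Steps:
$M = 0$
$E{\left(F \right)} = 0$ ($E{\left(F \right)} = 0 \left(F + F\right) \left(F - 2\right) = 0 \cdot 2 F \left(-2 + F\right) = 0$)
$O = 36$ ($O = \left(-7 + 1\right)^{2} = \left(-6\right)^{2} = 36$)
$\left(O + 4\right) E{\left(-2 \right)} = \left(36 + 4\right) 0 = 40 \cdot 0 = 0$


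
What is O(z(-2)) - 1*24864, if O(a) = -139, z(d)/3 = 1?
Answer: -25003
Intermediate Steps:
z(d) = 3 (z(d) = 3*1 = 3)
O(z(-2)) - 1*24864 = -139 - 1*24864 = -139 - 24864 = -25003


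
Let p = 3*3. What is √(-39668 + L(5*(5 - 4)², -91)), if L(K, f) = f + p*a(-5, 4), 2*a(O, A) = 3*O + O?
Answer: I*√39849 ≈ 199.62*I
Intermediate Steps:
a(O, A) = 2*O (a(O, A) = (3*O + O)/2 = (4*O)/2 = 2*O)
p = 9
L(K, f) = -90 + f (L(K, f) = f + 9*(2*(-5)) = f + 9*(-10) = f - 90 = -90 + f)
√(-39668 + L(5*(5 - 4)², -91)) = √(-39668 + (-90 - 91)) = √(-39668 - 181) = √(-39849) = I*√39849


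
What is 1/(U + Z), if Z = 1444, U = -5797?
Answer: -1/4353 ≈ -0.00022973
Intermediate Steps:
1/(U + Z) = 1/(-5797 + 1444) = 1/(-4353) = -1/4353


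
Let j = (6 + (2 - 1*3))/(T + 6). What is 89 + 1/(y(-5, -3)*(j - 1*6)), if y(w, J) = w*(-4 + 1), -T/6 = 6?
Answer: 16463/185 ≈ 88.989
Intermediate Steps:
T = -36 (T = -6*6 = -36)
y(w, J) = -3*w (y(w, J) = w*(-3) = -3*w)
j = -⅙ (j = (6 + (2 - 1*3))/(-36 + 6) = (6 + (2 - 3))/(-30) = (6 - 1)*(-1/30) = 5*(-1/30) = -⅙ ≈ -0.16667)
89 + 1/(y(-5, -3)*(j - 1*6)) = 89 + 1/((-3*(-5))*(-⅙ - 1*6)) = 89 + 1/(15*(-⅙ - 6)) = 89 + 1/(15*(-37/6)) = 89 + 1/(-185/2) = 89 - 2/185 = 16463/185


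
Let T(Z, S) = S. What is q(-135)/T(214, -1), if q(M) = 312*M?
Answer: 42120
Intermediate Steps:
q(-135)/T(214, -1) = (312*(-135))/(-1) = -42120*(-1) = 42120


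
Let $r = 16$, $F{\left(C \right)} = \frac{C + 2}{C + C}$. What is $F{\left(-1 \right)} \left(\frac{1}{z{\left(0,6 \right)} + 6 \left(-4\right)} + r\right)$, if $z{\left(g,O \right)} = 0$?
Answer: $- \frac{383}{48} \approx -7.9792$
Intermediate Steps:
$F{\left(C \right)} = \frac{2 + C}{2 C}$
$F{\left(-1 \right)} \left(\frac{1}{z{\left(0,6 \right)} + 6 \left(-4\right)} + r\right) = \frac{2 - 1}{2 \left(-1\right)} \left(\frac{1}{0 + 6 \left(-4\right)} + 16\right) = \frac{1}{2} \left(-1\right) 1 \left(\frac{1}{0 - 24} + 16\right) = - \frac{\frac{1}{-24} + 16}{2} = - \frac{- \frac{1}{24} + 16}{2} = \left(- \frac{1}{2}\right) \frac{383}{24} = - \frac{383}{48}$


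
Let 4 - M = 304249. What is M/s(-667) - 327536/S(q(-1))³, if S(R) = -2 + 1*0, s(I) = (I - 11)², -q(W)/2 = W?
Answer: 2091119787/51076 ≈ 40941.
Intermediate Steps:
M = -304245 (M = 4 - 1*304249 = 4 - 304249 = -304245)
q(W) = -2*W
s(I) = (-11 + I)²
S(R) = -2 (S(R) = -2 + 0 = -2)
M/s(-667) - 327536/S(q(-1))³ = -304245/(-11 - 667)² - 327536/((-2)³) = -304245/((-678)²) - 327536/(-8) = -304245/459684 - 327536*(-⅛) = -304245*1/459684 + 40942 = -33805/51076 + 40942 = 2091119787/51076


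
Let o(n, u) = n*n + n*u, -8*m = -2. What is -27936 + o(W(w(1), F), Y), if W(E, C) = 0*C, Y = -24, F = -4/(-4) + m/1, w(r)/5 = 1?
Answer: -27936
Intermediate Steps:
m = ¼ (m = -⅛*(-2) = ¼ ≈ 0.25000)
w(r) = 5 (w(r) = 5*1 = 5)
F = 5/4 (F = -4/(-4) + (¼)/1 = -4*(-¼) + (¼)*1 = 1 + ¼ = 5/4 ≈ 1.2500)
W(E, C) = 0
o(n, u) = n² + n*u
-27936 + o(W(w(1), F), Y) = -27936 + 0*(0 - 24) = -27936 + 0*(-24) = -27936 + 0 = -27936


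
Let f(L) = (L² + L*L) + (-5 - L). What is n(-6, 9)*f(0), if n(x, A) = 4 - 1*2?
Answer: -10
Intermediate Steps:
n(x, A) = 2 (n(x, A) = 4 - 2 = 2)
f(L) = -5 - L + 2*L² (f(L) = (L² + L²) + (-5 - L) = 2*L² + (-5 - L) = -5 - L + 2*L²)
n(-6, 9)*f(0) = 2*(-5 - 1*0 + 2*0²) = 2*(-5 + 0 + 2*0) = 2*(-5 + 0 + 0) = 2*(-5) = -10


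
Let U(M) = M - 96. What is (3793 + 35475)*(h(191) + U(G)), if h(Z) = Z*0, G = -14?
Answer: -4319480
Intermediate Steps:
U(M) = -96 + M
h(Z) = 0
(3793 + 35475)*(h(191) + U(G)) = (3793 + 35475)*(0 + (-96 - 14)) = 39268*(0 - 110) = 39268*(-110) = -4319480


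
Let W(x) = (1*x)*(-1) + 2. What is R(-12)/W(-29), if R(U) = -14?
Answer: -14/31 ≈ -0.45161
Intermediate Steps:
W(x) = 2 - x (W(x) = x*(-1) + 2 = -x + 2 = 2 - x)
R(-12)/W(-29) = -14/(2 - 1*(-29)) = -14/(2 + 29) = -14/31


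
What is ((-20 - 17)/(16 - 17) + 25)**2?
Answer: 3844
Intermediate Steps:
((-20 - 17)/(16 - 17) + 25)**2 = (-37/(-1) + 25)**2 = (-37*(-1) + 25)**2 = (37 + 25)**2 = 62**2 = 3844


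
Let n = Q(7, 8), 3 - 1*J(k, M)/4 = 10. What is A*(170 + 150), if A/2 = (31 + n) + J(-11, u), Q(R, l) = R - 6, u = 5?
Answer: 2560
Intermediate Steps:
J(k, M) = -28 (J(k, M) = 12 - 4*10 = 12 - 40 = -28)
Q(R, l) = -6 + R
n = 1 (n = -6 + 7 = 1)
A = 8 (A = 2*((31 + 1) - 28) = 2*(32 - 28) = 2*4 = 8)
A*(170 + 150) = 8*(170 + 150) = 8*320 = 2560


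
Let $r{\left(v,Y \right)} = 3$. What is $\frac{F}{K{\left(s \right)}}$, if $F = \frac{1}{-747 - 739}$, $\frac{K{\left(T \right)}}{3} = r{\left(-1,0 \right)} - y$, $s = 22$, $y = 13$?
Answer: $\frac{1}{44580} \approx 2.2432 \cdot 10^{-5}$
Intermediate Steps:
$K{\left(T \right)} = -30$ ($K{\left(T \right)} = 3 \left(3 - 13\right) = 3 \left(-10\right) = -30$)
$F = - \frac{1}{1486}$ ($F = \frac{1}{-1486} = - \frac{1}{1486} \approx -0.00067295$)
$\frac{F}{K{\left(s \right)}} = - \frac{1}{1486 \left(-30\right)} = \left(- \frac{1}{1486}\right) \left(- \frac{1}{30}\right) = \frac{1}{44580}$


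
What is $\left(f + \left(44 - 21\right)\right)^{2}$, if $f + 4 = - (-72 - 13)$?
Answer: $10816$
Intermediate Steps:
$f = 81$ ($f = -4 - \left(-72 - 13\right) = -4 - -85 = -4 + 85 = 81$)
$\left(f + \left(44 - 21\right)\right)^{2} = \left(81 + \left(44 - 21\right)\right)^{2} = \left(81 + 23\right)^{2} = 104^{2} = 10816$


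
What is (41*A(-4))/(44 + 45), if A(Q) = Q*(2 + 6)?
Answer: -1312/89 ≈ -14.742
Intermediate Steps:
A(Q) = 8*Q (A(Q) = Q*8 = 8*Q)
(41*A(-4))/(44 + 45) = (41*(8*(-4)))/(44 + 45) = (41*(-32))/89 = -1312*1/89 = -1312/89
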